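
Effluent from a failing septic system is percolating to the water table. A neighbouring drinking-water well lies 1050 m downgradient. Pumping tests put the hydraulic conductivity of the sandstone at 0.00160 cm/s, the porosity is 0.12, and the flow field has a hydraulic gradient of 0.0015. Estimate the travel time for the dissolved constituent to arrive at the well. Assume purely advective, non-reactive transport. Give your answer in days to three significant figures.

K = 0.00160 cm/s × 864 = 1.382 m/d
q = Ki = 1.382 × 0.0015 = 0.002074 m/d
Average linear velocity = 0.002074 / 0.12 = 0.01728 m/d
t = L / v = 1050 / 0.01728 = 60760 d

60800 days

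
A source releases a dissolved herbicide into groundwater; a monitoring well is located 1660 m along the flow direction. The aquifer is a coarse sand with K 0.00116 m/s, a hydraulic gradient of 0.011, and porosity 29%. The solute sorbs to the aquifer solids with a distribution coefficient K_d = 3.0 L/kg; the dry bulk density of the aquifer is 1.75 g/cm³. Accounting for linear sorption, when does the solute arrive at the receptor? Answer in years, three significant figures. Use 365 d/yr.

K = 0.00116 m/s × 86400 s/d = 100.2 m/d
Specific discharge q = 100.2 × 0.011 = 1.102 m/d
v_s = q/n_e = 1.102/0.29 = 3.802 m/d
Retardation R = 1 + ρ_b·K_d/n = 1 + 1.75×3.0/0.29 = 19.10
Contaminant velocity v_c = v/R = 3.802/19.10 = 0.1990 m/d
t = L/v_c = 1660/0.1990 = 8342 d
   = 8342/365 = 22.9 yr

22.9 years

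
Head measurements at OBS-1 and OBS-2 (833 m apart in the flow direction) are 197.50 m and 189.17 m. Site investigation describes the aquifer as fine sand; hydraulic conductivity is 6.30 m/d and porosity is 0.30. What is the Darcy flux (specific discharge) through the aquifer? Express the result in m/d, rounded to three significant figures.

0.0630 m/d

Hydraulic gradient i = (197.50 − 189.17) / 833 = 8.33 / 833 = 0.01000
q = Ki = 6.30 × 0.01000 = 0.06300 m/d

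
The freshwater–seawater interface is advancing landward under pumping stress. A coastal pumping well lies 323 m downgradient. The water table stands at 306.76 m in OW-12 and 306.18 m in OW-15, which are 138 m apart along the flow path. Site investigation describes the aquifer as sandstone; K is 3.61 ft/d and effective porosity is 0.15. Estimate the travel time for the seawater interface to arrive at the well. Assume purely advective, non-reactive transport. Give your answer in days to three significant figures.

10500 days

Hydraulic gradient i = (306.76 − 306.18) / 138 = 0.58 / 138 = 0.004203
K = 3.61 ft/d × 0.3048 = 1.100 m/d
Darcy flux q = K·i = 1.100 × 0.004203 = 0.004625 m/d
v_s = q/n_e = 0.004625/0.15 = 0.03083 m/d
t = L / v = 323 / 0.03083 = 10480 d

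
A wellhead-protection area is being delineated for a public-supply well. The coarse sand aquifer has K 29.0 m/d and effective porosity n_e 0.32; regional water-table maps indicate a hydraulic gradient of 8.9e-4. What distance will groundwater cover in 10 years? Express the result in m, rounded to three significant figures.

294 m

Specific discharge q = 29.0 × 8.9e-4 = 0.02581 m/d
v_s = q/n_e = 0.02581/0.32 = 0.08066 m/d
T = 10 yr × 365 = 3650 d
L = v × T = 0.08066 × 3650 = 294.4 m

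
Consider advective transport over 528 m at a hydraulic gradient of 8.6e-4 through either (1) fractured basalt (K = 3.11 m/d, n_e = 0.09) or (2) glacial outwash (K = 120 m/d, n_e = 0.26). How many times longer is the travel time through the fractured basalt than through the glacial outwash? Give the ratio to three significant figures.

Unit 1 (fractured basalt): v = 3.11×8.6e-4/0.09 = 0.02972 m/d, t = 528/0.02972 = 17770 d
Unit 2 (glacial outwash): v = 120×8.6e-4/0.26 = 0.3969 m/d, t = 528/0.3969 = 1330 d
t(fractured basalt) / t(glacial outwash) = 17770/1330 = 13.4

13.4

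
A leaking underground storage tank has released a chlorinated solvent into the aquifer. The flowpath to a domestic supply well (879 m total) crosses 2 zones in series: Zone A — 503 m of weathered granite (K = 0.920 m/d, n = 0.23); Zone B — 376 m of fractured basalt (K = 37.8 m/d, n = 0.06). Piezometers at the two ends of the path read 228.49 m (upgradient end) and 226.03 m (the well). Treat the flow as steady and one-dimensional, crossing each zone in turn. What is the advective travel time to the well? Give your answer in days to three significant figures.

Total head drop ΔH = 228.49 − 226.03 = 2.46 m
Steady 1-D flow in series ⇒ the Darcy flux q is identical in every zone and the zone head losses add (resistances L/K in series).
Σ(L/K) = 503/0.920 + 376/37.8 = 546.7 + 9.947 = 556.7 d
q = ΔH / Σ(L/K) = 2.46 / 556.7 = 0.004419 m/d (same in every zone)
Zone A: v = q/n = 0.004419/0.23 = 0.01921 m/d → t_A = 503/0.01921 = 26180 d
Zone B: v = q/n = 0.004419/0.06 = 0.07365 m/d → t_B = 376/0.07365 = 5105 d
Total t = 26180 + 5105 = 31290 d

31300 days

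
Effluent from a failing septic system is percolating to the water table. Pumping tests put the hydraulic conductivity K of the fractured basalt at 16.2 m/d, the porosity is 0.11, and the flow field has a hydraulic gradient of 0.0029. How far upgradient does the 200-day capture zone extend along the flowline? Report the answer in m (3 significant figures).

85.4 m

Darcy flux q = K·i = 16.2 × 0.0029 = 0.04698 m/d
Seepage velocity v = q / n = 0.04698 / 0.11 = 0.4271 m/d
L = v × T = 0.4271 × 200 = 85.42 m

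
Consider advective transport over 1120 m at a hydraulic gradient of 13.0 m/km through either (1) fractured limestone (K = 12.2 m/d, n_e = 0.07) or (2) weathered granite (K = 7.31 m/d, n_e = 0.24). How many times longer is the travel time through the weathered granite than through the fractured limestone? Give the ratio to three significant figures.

Unit 1 (fractured limestone): v = 12.2×0.013/0.07 = 2.266 m/d, t = 1120/2.266 = 494.3 d
Unit 2 (weathered granite): v = 7.31×0.013/0.24 = 0.3960 m/d, t = 1120/0.3960 = 2829 d
t(weathered granite) / t(fractured limestone) = 2829/494.3 = 5.72

5.72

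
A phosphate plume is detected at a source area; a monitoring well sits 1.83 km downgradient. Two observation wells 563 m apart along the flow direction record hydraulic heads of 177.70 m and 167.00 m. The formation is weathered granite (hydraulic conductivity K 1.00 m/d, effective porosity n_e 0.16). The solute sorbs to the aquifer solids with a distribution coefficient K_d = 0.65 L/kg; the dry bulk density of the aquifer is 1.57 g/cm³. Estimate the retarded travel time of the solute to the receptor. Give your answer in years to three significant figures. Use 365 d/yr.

311 years

Hydraulic gradient i = (177.70 − 167.00) / 563 = 10.70 / 563 = 0.01901
q = Ki = 1.00 × 0.01901 = 0.01901 m/d
Average linear velocity = 0.01901 / 0.16 = 0.1188 m/d
Retardation R = 1 + ρ_b·K_d/n = 1 + 1.57×0.65/0.16 = 7.378
Contaminant velocity v_c = v/R = 0.1188/7.378 = 0.01610 m/d
L = 1.83 km = 1830 m
t = L/v_c = 1830/0.01610 = 113700 d
   = 113700/365 = 311 yr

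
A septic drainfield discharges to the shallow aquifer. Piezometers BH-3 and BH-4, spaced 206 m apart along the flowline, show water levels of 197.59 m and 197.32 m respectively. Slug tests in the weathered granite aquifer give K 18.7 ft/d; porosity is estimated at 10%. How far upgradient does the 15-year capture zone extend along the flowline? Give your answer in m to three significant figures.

409 m

Hydraulic gradient i = (197.59 − 197.32) / 206 = 0.27 / 206 = 0.001311
K = 18.7 ft/d × 0.3048 = 5.700 m/d
q = Ki = 5.700 × 0.001311 = 0.007471 m/d
Seepage velocity v = q / n = 0.007471 / 0.10 = 0.07471 m/d
T = 15 yr × 365 = 5475 d
L = v × T = 0.07471 × 5475 = 409.0 m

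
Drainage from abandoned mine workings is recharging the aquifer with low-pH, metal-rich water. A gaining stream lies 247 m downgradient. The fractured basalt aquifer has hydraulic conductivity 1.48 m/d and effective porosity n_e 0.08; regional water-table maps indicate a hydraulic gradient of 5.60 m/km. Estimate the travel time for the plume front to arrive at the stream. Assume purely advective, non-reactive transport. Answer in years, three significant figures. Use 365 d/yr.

6.53 years

Darcy flux q = K·i = 1.48 × 0.0056 = 0.008288 m/d
v = Ki/n = 1.48·0.0056/0.08 = 0.1036 m/d
t = L / v = 247 / 0.1036 = 2384 d
   = 2384 / 365 = 6.53 yr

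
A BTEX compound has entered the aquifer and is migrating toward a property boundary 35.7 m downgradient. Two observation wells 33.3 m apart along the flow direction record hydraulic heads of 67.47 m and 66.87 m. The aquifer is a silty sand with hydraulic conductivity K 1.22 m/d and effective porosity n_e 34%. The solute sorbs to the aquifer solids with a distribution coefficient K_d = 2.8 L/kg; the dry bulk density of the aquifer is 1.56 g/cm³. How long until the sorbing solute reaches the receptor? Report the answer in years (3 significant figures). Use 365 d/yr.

20.9 years

Hydraulic gradient i = (67.47 − 66.87) / 33.3 = 0.60 / 33.3 = 0.01802
Specific discharge q = 1.22 × 0.01802 = 0.02198 m/d
Average linear velocity = 0.02198 / 0.34 = 0.06465 m/d
Retardation R = 1 + ρ_b·K_d/n = 1 + 1.56×2.8/0.34 = 13.85
Contaminant velocity v_c = v/R = 0.06465/13.85 = 0.004669 m/d
t = L/v_c = 35.7/0.004669 = 7646 d
   = 7646/365 = 20.9 yr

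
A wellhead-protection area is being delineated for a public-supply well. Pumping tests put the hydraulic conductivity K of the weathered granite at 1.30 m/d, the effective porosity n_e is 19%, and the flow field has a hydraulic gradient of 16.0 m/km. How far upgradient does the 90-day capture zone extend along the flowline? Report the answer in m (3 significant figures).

Darcy flux q = K·i = 1.30 × 0.016 = 0.02080 m/d
v_s = q/n_e = 0.02080/0.19 = 0.1095 m/d
L = v × T = 0.1095 × 90 = 9.853 m

9.85 m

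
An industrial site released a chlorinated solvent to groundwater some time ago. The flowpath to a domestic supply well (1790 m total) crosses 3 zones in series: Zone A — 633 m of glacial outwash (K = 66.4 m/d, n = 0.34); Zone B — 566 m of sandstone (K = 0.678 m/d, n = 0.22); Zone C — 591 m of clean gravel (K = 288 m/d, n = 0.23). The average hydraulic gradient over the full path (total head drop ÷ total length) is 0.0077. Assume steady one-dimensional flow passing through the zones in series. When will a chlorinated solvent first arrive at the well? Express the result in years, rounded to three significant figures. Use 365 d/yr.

80.0 years

For zones in series the flux q is common to all zones; the equivalent conductivity is the harmonic (thickness-weighted) mean, K_eq = L_total / Σ(L_j/K_j).
Σ(L/K) = 633/66.4 + 566/0.678 + 591/288 = 9.533 + 834.8 + 2.052 = 846.4 d
K_eq = L_total / Σ(L/K) = 1790 / 846.4 = 2.115 m/d
q = K_eq · i = 2.115 × 0.0077 = 0.01628 m/d (same in every zone)
Zone A: v = q/n = 0.01628/0.34 = 0.04790 m/d → t_A = 633/0.04790 = 13220 d
Zone B: v = q/n = 0.01628/0.22 = 0.07402 m/d → t_B = 566/0.07402 = 7647 d
Zone C: v = q/n = 0.01628/0.23 = 0.07080 m/d → t_C = 591/0.07080 = 8347 d
Total t = 13220 + 7647 + 8347 = 29210 d
   = 29210 / 365 = 80.0 yr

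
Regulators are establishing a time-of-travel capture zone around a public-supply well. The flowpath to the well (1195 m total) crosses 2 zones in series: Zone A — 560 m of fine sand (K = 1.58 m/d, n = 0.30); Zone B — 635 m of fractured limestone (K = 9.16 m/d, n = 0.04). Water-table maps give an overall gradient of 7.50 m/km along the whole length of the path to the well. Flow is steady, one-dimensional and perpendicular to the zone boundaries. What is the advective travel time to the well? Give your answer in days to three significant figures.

9140 days

Continuity: the same q passes through each zone, so ΔH = q·Σ(L_j/K_j) — the zones act as resistances in series.
Σ(L/K) = 560/1.58 + 635/9.16 = 354.4 + 69.32 = 423.8 d
K_eq = L_total / Σ(L/K) = 1195 / 423.8 = 2.820 m/d
q = K_eq · i = 2.820 × 0.0075 = 0.02115 m/d (same in every zone)
Zone A: v = q/n = 0.02115/0.30 = 0.07050 m/d → t_A = 560/0.07050 = 7943 d
Zone B: v = q/n = 0.02115/0.04 = 0.5288 m/d → t_B = 635/0.5288 = 1201 d
Total t = 7943 + 1201 = 9144 d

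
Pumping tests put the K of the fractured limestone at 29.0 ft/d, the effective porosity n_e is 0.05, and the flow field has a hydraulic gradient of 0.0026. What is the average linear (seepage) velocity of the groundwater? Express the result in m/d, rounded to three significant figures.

0.460 m/d

K = 29.0 ft/d × 0.3048 = 8.839 m/d
Specific discharge q = 8.839 × 0.0026 = 0.02298 m/d
v = Ki/n = 8.839·0.0026/0.05 = 0.4596 m/d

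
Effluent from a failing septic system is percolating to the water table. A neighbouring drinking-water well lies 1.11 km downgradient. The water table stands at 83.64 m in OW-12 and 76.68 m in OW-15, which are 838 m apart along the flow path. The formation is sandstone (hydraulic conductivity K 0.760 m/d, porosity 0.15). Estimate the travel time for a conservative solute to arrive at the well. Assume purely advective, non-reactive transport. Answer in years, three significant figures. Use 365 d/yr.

Hydraulic gradient i = (83.64 − 76.68) / 838 = 6.96 / 838 = 0.008305
Specific discharge q = 0.760 × 0.008305 = 0.006312 m/d
Average linear velocity = 0.006312 / 0.15 = 0.04208 m/d
L = 1.11 km = 1110 m
t = L / v = 1110 / 0.04208 = 26380 d
   = 26380 / 365 = 72.3 yr

72.3 years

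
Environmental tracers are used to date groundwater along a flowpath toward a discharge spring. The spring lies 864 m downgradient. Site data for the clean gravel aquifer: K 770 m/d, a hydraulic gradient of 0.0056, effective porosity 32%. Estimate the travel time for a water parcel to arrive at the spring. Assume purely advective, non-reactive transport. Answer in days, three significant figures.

Specific discharge q = 770 × 0.0056 = 4.312 m/d
v_s = q/n_e = 4.312/0.32 = 13.48 m/d
t = L / v = 864 / 13.48 = 64.12 d

64.1 days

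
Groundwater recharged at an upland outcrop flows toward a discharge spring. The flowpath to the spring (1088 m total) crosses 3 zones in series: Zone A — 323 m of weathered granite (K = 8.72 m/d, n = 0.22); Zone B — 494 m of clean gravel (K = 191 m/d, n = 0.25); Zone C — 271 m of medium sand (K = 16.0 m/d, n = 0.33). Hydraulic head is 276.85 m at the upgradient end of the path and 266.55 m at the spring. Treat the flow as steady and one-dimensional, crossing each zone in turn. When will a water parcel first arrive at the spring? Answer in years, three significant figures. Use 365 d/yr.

Total head drop ΔH = 276.85 − 266.55 = 10.30 m
Continuity: the same q passes through each zone, so ΔH = q·Σ(L_j/K_j) — the zones act as resistances in series.
Σ(L/K) = 323/8.72 + 494/191 + 271/16.0 = 37.04 + 2.586 + 16.94 = 56.57 d
q = ΔH / Σ(L/K) = 10.30 / 56.57 = 0.1821 m/d (same in every zone)
Zone A: v = q/n = 0.1821/0.22 = 0.8277 m/d → t_A = 323/0.8277 = 390.2 d
Zone B: v = q/n = 0.1821/0.25 = 0.7284 m/d → t_B = 494/0.7284 = 678.2 d
Zone C: v = q/n = 0.1821/0.33 = 0.5518 m/d → t_C = 271/0.5518 = 491.1 d
Total t = 390.2 + 678.2 + 491.1 = 1560 d
   = 1560 / 365 = 4.27 yr

4.27 years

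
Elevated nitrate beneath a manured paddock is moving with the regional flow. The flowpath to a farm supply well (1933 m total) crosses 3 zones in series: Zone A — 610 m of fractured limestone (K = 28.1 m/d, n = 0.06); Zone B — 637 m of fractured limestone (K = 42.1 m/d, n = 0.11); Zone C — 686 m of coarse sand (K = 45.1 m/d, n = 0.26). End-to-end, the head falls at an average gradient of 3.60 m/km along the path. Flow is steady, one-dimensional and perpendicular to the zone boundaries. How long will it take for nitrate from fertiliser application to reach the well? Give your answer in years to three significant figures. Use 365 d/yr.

5.84 years

Steady 1-D flow in series ⇒ the Darcy flux q is identical in every zone and the zone head losses add (resistances L/K in series).
Σ(L/K) = 610/28.1 + 637/42.1 + 686/45.1 = 21.71 + 15.13 + 15.21 = 52.05 d
K_eq = L_total / Σ(L/K) = 1933 / 52.05 = 37.14 m/d
q = K_eq · i = 37.14 × 0.0036 = 0.1337 m/d (same in every zone)
Zone A: v = q/n = 0.1337/0.06 = 2.228 m/d → t_A = 610/2.228 = 273.8 d
Zone B: v = q/n = 0.1337/0.11 = 1.215 m/d → t_B = 637/1.215 = 524.1 d
Zone C: v = q/n = 0.1337/0.26 = 0.5142 m/d → t_C = 686/0.5142 = 1334 d
Total t = 273.8 + 524.1 + 1334 = 2132 d
   = 2132 / 365 = 5.84 yr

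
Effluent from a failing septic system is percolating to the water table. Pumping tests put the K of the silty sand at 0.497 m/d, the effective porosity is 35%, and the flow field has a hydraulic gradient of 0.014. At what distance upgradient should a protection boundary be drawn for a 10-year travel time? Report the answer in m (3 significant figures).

Darcy flux q = K·i = 0.497 × 0.014 = 0.006958 m/d
v = Ki/n = 0.497·0.014/0.35 = 0.01988 m/d
T = 10 yr × 365 = 3650 d
L = v × T = 0.01988 × 3650 = 72.56 m

72.6 m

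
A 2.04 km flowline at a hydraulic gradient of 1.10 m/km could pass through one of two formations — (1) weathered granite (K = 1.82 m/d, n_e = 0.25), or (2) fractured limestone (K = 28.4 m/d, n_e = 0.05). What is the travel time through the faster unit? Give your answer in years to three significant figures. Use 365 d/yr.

Unit 1 (weathered granite): v = 1.82×0.0011/0.25 = 0.008008 m/d, t = 2040/0.008008 = 254700 d
Unit 2 (fractured limestone): v = 28.4×0.0011/0.05 = 0.6248 m/d, t = 2040/0.6248 = 3265 d
Faster: 3265 d / 365 = 8.95 yr

8.95 years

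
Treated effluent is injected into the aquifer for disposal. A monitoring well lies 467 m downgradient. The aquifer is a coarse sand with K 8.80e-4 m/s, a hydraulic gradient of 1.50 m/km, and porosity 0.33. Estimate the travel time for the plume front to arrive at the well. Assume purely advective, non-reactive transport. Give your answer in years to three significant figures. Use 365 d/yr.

3.70 years

K = 8.80e-4 m/s × 86400 s/d = 76.03 m/d
Specific discharge q = 76.03 × 0.0015 = 0.1140 m/d
Average linear velocity = 0.1140 / 0.33 = 0.3456 m/d
t = L / v = 467 / 0.3456 = 1351 d
   = 1351 / 365 = 3.70 yr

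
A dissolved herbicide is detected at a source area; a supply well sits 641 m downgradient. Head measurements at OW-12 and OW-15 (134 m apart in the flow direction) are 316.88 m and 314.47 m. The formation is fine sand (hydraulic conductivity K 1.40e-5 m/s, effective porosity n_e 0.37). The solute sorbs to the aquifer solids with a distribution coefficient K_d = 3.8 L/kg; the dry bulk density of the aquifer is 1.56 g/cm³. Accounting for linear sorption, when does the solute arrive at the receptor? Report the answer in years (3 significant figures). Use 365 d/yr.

508 years

Hydraulic gradient i = (316.88 − 314.47) / 134 = 2.41 / 134 = 0.01799
K = 1.40e-5 m/s × 86400 s/d = 1.210 m/d
q = Ki = 1.210 × 0.01799 = 0.02175 m/d
Average linear velocity = 0.02175 / 0.37 = 0.05880 m/d
Retardation R = 1 + ρ_b·K_d/n = 1 + 1.56×3.8/0.37 = 17.02
Contaminant velocity v_c = v/R = 0.05880/17.02 = 0.003454 m/d
t = L/v_c = 641/0.003454 = 185600 d
   = 185600/365 = 508 yr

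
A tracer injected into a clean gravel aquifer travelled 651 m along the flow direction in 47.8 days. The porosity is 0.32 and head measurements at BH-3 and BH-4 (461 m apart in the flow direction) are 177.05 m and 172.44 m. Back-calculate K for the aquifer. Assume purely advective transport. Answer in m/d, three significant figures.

Hydraulic gradient i = (177.05 − 172.44) / 461 = 4.61 / 461 = 0.01000
v = L / t = 651 / 47.8 = 13.62 m/d
K = v · n / i = 13.62 × 0.32 / 0.01000 = 436 m/d

436 m/d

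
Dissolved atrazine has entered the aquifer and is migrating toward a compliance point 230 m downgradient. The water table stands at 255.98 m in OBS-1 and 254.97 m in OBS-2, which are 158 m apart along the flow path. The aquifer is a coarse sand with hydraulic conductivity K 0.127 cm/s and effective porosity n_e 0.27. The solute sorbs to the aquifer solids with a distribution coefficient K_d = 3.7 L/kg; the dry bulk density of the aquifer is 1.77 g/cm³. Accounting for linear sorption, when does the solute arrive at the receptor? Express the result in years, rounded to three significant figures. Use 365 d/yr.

Hydraulic gradient i = (255.98 − 254.97) / 158 = 1.01 / 158 = 0.006392
K = 0.127 cm/s × 864 = 109.7 m/d
q = Ki = 109.7 × 0.006392 = 0.7014 m/d
Seepage velocity v = q / n = 0.7014 / 0.27 = 2.598 m/d
Retardation R = 1 + ρ_b·K_d/n = 1 + 1.77×3.7/0.27 = 25.26
Contaminant velocity v_c = v/R = 2.598/25.26 = 0.1029 m/d
t = L/v_c = 230/0.1029 = 2236 d
   = 2236/365 = 6.13 yr

6.13 years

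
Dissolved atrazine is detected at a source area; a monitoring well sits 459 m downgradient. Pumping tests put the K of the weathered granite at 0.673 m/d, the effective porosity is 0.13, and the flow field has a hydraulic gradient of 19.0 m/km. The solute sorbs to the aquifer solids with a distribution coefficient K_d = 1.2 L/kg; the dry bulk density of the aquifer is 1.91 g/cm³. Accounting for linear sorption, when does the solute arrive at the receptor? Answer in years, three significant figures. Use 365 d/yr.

Darcy flux q = K·i = 0.673 × 0.019 = 0.01279 m/d
Average linear velocity = 0.01279 / 0.13 = 0.09836 m/d
Retardation R = 1 + ρ_b·K_d/n = 1 + 1.91×1.2/0.13 = 18.63
Contaminant velocity v_c = v/R = 0.09836/18.63 = 0.005280 m/d
t = L/v_c = 459/0.005280 = 86940 d
   = 86940/365 = 238 yr

238 years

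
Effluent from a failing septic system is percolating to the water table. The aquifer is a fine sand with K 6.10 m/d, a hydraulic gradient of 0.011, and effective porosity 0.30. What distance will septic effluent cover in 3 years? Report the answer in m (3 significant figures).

245 m

Darcy flux q = K·i = 6.10 × 0.011 = 0.06710 m/d
v = Ki/n = 6.10·0.011/0.30 = 0.2237 m/d
T = 3 yr × 365 = 1095 d
L = v × T = 0.2237 × 1095 = 244.9 m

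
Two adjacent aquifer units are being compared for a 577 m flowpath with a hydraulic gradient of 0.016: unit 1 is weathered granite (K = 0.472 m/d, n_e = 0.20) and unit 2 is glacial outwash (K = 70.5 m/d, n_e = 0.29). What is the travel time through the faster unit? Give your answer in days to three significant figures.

148 days

Unit 1 (weathered granite): v = 0.472×0.016/0.20 = 0.03776 m/d, t = 577/0.03776 = 15280 d
Unit 2 (glacial outwash): v = 70.5×0.016/0.29 = 3.890 m/d, t = 577/3.890 = 148.3 d
Faster unit: t = 148 d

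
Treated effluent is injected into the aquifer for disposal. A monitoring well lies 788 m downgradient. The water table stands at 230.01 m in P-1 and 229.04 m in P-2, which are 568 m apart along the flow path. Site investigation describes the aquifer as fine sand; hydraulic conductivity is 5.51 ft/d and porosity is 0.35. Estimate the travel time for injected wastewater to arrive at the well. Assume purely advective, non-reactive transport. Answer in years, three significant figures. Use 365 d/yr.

263 years

Hydraulic gradient i = (230.01 − 229.04) / 568 = 0.97 / 568 = 0.001708
K = 5.51 ft/d × 0.3048 = 1.679 m/d
q = Ki = 1.679 × 0.001708 = 0.002868 m/d
Seepage velocity v = q / n = 0.002868 / 0.35 = 0.008194 m/d
t = L / v = 788 / 0.008194 = 96160 d
   = 96160 / 365 = 263 yr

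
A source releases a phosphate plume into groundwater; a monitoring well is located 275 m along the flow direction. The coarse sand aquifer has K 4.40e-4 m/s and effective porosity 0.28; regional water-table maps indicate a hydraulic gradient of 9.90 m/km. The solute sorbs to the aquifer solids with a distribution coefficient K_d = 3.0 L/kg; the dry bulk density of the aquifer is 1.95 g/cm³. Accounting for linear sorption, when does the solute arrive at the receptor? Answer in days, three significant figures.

4480 days

K = 4.40e-4 m/s × 86400 s/d = 38.02 m/d
Specific discharge q = 38.02 × 0.0099 = 0.3764 m/d
Seepage velocity v = q / n = 0.3764 / 0.28 = 1.344 m/d
Retardation R = 1 + ρ_b·K_d/n = 1 + 1.95×3.0/0.28 = 21.89
Contaminant velocity v_c = v/R = 1.344/21.89 = 0.06140 m/d
t = L/v_c = 275/0.06140 = 4479 d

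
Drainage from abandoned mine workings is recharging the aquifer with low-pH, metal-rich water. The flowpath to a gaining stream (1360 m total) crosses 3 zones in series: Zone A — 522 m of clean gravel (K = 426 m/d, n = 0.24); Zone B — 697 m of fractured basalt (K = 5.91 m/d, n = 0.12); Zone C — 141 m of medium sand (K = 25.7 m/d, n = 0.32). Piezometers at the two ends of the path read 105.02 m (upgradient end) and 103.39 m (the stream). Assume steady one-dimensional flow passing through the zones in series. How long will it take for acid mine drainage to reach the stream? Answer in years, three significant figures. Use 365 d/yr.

53.2 years

Total head drop ΔH = 105.02 − 103.39 = 1.63 m
Steady 1-D flow in series ⇒ the Darcy flux q is identical in every zone and the zone head losses add (resistances L/K in series).
Σ(L/K) = 522/426 + 697/5.91 + 141/25.7 = 1.225 + 117.9 + 5.486 = 124.6 d
q = ΔH / Σ(L/K) = 1.63 / 124.6 = 0.01308 m/d (same in every zone)
Zone A: v = q/n = 0.01308/0.24 = 0.05449 m/d → t_A = 522/0.05449 = 9580 d
Zone B: v = q/n = 0.01308/0.12 = 0.1090 m/d → t_B = 697/0.1090 = 6396 d
Zone C: v = q/n = 0.01308/0.32 = 0.04087 m/d → t_C = 141/0.04087 = 3450 d
Total t = 9580 + 6396 + 3450 = 19430 d
   = 19430 / 365 = 53.2 yr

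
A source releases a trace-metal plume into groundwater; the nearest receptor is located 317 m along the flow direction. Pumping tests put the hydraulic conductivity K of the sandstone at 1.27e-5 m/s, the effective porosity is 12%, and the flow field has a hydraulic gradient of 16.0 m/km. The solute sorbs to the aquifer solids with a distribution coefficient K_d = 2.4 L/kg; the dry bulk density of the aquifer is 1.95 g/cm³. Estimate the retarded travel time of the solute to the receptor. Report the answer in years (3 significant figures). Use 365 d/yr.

K = 1.27e-5 m/s × 86400 s/d = 1.097 m/d
q = Ki = 1.097 × 0.016 = 0.01756 m/d
Average linear velocity = 0.01756 / 0.12 = 0.1463 m/d
Retardation R = 1 + ρ_b·K_d/n = 1 + 1.95×2.4/0.12 = 40.00
Contaminant velocity v_c = v/R = 0.1463/40.00 = 0.003658 m/d
t = L/v_c = 317/0.003658 = 86670 d
   = 86670/365 = 237 yr

237 years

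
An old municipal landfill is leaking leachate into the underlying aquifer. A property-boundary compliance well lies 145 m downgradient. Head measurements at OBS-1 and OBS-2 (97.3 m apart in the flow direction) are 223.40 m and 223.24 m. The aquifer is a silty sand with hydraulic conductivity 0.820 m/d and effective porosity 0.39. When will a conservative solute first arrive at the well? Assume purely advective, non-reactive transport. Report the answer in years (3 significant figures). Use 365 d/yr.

Hydraulic gradient i = (223.40 − 223.24) / 97.3 = 0.16 / 97.3 = 0.001644
Specific discharge q = 0.820 × 0.001644 = 0.001348 m/d
Seepage velocity v = q / n = 0.001348 / 0.39 = 0.003457 m/d
t = L / v = 145 / 0.003457 = 41940 d
   = 41940 / 365 = 115 yr

115 years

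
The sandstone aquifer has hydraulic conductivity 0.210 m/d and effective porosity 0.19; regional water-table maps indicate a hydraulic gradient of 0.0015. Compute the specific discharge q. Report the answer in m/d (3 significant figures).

3.15e-4 m/d

q = Ki = 0.210 × 0.0015 = 3.150e-4 m/d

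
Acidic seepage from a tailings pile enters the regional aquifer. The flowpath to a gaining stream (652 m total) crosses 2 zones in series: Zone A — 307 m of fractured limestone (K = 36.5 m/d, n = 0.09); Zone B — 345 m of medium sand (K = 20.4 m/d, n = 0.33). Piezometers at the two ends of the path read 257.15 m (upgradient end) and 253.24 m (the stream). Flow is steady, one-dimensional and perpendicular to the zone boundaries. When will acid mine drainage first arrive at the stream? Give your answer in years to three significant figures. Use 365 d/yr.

Total head drop ΔH = 257.15 − 253.24 = 3.91 m
Steady 1-D flow in series ⇒ the Darcy flux q is identical in every zone and the zone head losses add (resistances L/K in series).
Σ(L/K) = 307/36.5 + 345/20.4 = 8.411 + 16.91 = 25.32 d
q = ΔH / Σ(L/K) = 3.91 / 25.32 = 0.1544 m/d (same in every zone)
Zone A: v = q/n = 0.1544/0.09 = 1.716 m/d → t_A = 307/1.716 = 178.9 d
Zone B: v = q/n = 0.1544/0.33 = 0.4679 m/d → t_B = 345/0.4679 = 737.3 d
Total t = 178.9 + 737.3 = 916.3 d
   = 916.3 / 365 = 2.51 yr

2.51 years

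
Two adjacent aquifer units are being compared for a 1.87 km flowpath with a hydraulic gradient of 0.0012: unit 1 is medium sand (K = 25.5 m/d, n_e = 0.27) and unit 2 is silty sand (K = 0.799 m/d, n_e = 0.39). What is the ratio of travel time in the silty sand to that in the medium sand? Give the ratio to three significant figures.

Unit 1 (medium sand): v = 25.5×0.0012/0.27 = 0.1133 m/d, t = 1870/0.1133 = 16500 d
Unit 2 (silty sand): v = 0.799×0.0012/0.39 = 0.002458 m/d, t = 1870/0.002458 = 760600 d
t(silty sand) / t(medium sand) = 760600/16500 = 46.1

46.1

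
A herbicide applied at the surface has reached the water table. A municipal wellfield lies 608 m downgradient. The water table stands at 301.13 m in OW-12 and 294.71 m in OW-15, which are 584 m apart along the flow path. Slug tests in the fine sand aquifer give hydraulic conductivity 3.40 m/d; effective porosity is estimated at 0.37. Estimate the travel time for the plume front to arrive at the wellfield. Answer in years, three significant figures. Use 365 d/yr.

16.5 years

Hydraulic gradient i = (301.13 − 294.71) / 584 = 6.42 / 584 = 0.01099
Darcy flux q = K·i = 3.40 × 0.01099 = 0.03738 m/d
v = Ki/n = 3.40·0.01099/0.37 = 0.1010 m/d
t = L / v = 608 / 0.1010 = 6019 d
   = 6019 / 365 = 16.5 yr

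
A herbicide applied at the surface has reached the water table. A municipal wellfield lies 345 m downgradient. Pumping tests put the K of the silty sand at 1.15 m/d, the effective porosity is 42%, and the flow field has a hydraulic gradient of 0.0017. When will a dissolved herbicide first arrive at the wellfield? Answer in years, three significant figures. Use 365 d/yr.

203 years

Darcy flux q = K·i = 1.15 × 0.0017 = 0.001955 m/d
v = Ki/n = 1.15·0.0017/0.42 = 0.004655 m/d
t = L / v = 345 / 0.004655 = 74120 d
   = 74120 / 365 = 203 yr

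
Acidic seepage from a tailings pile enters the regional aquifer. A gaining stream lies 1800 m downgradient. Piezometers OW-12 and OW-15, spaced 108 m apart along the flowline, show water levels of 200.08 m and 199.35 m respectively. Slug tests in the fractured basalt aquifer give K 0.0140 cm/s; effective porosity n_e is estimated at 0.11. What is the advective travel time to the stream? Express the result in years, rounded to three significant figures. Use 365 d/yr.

6.63 years

Hydraulic gradient i = (200.08 − 199.35) / 108 = 0.73 / 108 = 0.006759
K = 0.0140 cm/s × 864 = 12.10 m/d
q = Ki = 12.10 × 0.006759 = 0.08176 m/d
Average linear velocity = 0.08176 / 0.11 = 0.7433 m/d
t = L / v = 1800 / 0.7433 = 2422 d
   = 2422 / 365 = 6.63 yr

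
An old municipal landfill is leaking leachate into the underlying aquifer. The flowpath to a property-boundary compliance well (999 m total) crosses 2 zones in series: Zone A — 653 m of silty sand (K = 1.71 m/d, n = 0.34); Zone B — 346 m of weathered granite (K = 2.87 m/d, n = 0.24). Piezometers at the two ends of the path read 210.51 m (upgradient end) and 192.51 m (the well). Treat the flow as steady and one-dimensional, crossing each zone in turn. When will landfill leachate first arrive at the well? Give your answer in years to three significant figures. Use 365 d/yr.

23.3 years

Total head drop ΔH = 210.51 − 192.51 = 18.00 m
Steady 1-D flow in series ⇒ the Darcy flux q is identical in every zone and the zone head losses add (resistances L/K in series).
Σ(L/K) = 653/1.71 + 346/2.87 = 381.9 + 120.6 = 502.4 d
q = ΔH / Σ(L/K) = 18.00 / 502.4 = 0.03583 m/d (same in every zone)
Zone A: v = q/n = 0.03583/0.34 = 0.1054 m/d → t_A = 653/0.1054 = 6197 d
Zone B: v = q/n = 0.03583/0.24 = 0.1493 m/d → t_B = 346/0.1493 = 2318 d
Total t = 6197 + 2318 = 8515 d
   = 8515 / 365 = 23.3 yr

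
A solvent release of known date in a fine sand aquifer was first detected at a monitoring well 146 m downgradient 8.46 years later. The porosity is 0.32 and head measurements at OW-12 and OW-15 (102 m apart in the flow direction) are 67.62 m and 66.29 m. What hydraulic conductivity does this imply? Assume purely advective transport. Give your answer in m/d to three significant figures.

1.16 m/d

Hydraulic gradient i = (67.62 − 66.29) / 102 = 1.33 / 102 = 0.01304
t = 8.46 years = 3088 d
v = L / t = 146 / 3088 = 0.04728 m/d
K = v · n / i = 0.04728 × 0.32 / 0.01304 = 1.16 m/d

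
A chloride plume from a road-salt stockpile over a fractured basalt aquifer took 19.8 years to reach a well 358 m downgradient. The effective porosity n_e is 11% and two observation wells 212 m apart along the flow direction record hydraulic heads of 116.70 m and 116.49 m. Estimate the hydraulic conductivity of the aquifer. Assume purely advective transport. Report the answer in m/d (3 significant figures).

5.50 m/d

Hydraulic gradient i = (116.70 − 116.49) / 212 = 0.21 / 212 = 9.906e-4
t = 19.8 years = 7227 d
v = L / t = 358 / 7227 = 0.04954 m/d
K = v · n / i = 0.04954 × 0.11 / 9.906e-4 = 5.50 m/d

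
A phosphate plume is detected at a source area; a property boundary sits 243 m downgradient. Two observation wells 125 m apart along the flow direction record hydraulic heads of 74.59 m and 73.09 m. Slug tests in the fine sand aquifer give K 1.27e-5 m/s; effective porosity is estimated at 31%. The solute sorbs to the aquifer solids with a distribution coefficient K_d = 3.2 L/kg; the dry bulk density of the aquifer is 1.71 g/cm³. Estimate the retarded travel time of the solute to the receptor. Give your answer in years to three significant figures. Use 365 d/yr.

292 years

Hydraulic gradient i = (74.59 − 73.09) / 125 = 1.50 / 125 = 0.01200
K = 1.27e-5 m/s × 86400 s/d = 1.097 m/d
Specific discharge q = 1.097 × 0.01200 = 0.01317 m/d
v = Ki/n = 1.097·0.01200/0.31 = 0.04248 m/d
Retardation R = 1 + ρ_b·K_d/n = 1 + 1.71×3.2/0.31 = 18.65
Contaminant velocity v_c = v/R = 0.04248/18.65 = 0.002277 m/d
t = L/v_c = 243/0.002277 = 106700 d
   = 106700/365 = 292 yr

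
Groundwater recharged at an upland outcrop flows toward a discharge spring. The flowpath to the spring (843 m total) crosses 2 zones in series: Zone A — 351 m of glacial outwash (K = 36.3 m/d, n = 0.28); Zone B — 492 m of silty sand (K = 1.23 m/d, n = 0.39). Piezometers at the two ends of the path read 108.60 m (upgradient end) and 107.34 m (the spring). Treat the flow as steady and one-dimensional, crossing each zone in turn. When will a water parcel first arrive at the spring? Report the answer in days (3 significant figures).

Total head drop ΔH = 108.60 − 107.34 = 1.26 m
Continuity: the same q passes through each zone, so ΔH = q·Σ(L_j/K_j) — the zones act as resistances in series.
Σ(L/K) = 351/36.3 + 492/1.23 = 9.669 + 400.0 = 409.7 d
q = ΔH / Σ(L/K) = 1.26 / 409.7 = 0.003076 m/d (same in every zone)
Zone A: v = q/n = 0.003076/0.28 = 0.01098 m/d → t_A = 351/0.01098 = 31950 d
Zone B: v = q/n = 0.003076/0.39 = 0.007886 m/d → t_B = 492/0.007886 = 62390 d
Total t = 31950 + 62390 = 94340 d

94300 days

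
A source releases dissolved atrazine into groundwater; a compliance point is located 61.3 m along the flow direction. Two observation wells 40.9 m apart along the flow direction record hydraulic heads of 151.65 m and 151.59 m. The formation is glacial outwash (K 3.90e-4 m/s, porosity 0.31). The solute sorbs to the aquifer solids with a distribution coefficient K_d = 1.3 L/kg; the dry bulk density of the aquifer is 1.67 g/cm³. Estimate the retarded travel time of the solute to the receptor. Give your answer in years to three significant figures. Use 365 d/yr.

8.43 years

Hydraulic gradient i = (151.65 − 151.59) / 40.9 = 0.06 / 40.9 = 0.001467
K = 3.90e-4 m/s × 86400 s/d = 33.70 m/d
Darcy flux q = K·i = 33.70 × 0.001467 = 0.04943 m/d
v_s = q/n_e = 0.04943/0.31 = 0.1595 m/d
Retardation R = 1 + ρ_b·K_d/n = 1 + 1.67×1.3/0.31 = 8.003
Contaminant velocity v_c = v/R = 0.1595/8.003 = 0.01992 m/d
t = L/v_c = 61.3/0.01992 = 3077 d
   = 3077/365 = 8.43 yr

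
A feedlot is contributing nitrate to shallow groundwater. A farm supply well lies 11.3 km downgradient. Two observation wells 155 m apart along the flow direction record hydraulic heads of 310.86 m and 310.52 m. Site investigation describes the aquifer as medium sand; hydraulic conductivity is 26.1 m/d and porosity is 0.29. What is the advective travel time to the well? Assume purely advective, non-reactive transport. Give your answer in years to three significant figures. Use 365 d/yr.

157 years

Hydraulic gradient i = (310.86 − 310.52) / 155 = 0.34 / 155 = 0.002194
q = Ki = 26.1 × 0.002194 = 0.05725 m/d
v_s = q/n_e = 0.05725/0.29 = 0.1974 m/d
L = 11.3 km = 11300 m
t = L / v = 11300 / 0.1974 = 57240 d
   = 57240 / 365 = 157 yr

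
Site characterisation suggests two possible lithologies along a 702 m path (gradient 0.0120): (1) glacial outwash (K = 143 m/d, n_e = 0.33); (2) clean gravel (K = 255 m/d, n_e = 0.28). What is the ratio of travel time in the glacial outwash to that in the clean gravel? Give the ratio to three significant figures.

Unit 1 (glacial outwash): v = 143×0.012/0.33 = 5.200 m/d, t = 702/5.200 = 135.0 d
Unit 2 (clean gravel): v = 255×0.012/0.28 = 10.93 m/d, t = 702/10.93 = 64.24 d
t(glacial outwash) / t(clean gravel) = 135.0/64.24 = 2.10

2.10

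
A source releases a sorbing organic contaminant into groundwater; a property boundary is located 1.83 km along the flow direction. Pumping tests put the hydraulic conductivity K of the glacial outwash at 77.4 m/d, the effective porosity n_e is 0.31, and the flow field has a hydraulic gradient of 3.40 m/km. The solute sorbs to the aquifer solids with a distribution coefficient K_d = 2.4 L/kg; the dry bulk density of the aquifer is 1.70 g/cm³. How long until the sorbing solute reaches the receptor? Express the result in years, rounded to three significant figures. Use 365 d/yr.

q = Ki = 77.4 × 0.0034 = 0.2632 m/d
Average linear velocity = 0.2632 / 0.31 = 0.8489 m/d
Retardation R = 1 + ρ_b·K_d/n = 1 + 1.70×2.4/0.31 = 14.16
Contaminant velocity v_c = v/R = 0.8489/14.16 = 0.05995 m/d
L = 1.83 km = 1830 m
t = L/v_c = 1830/0.05995 = 30530 d
   = 30530/365 = 83.6 yr

83.6 years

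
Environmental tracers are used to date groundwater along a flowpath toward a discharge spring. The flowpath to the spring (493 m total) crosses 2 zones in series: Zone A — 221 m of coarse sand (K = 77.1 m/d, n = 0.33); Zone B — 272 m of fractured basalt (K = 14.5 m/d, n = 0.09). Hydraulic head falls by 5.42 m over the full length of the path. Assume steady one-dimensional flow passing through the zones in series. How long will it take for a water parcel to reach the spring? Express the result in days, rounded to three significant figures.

389 days

Continuity: the same q passes through each zone, so ΔH = q·Σ(L_j/K_j) — the zones act as resistances in series.
Σ(L/K) = 221/77.1 + 272/14.5 = 2.866 + 18.76 = 21.63 d
q = ΔH / Σ(L/K) = 5.42 / 21.63 = 0.2506 m/d (same in every zone)
Zone A: v = q/n = 0.2506/0.33 = 0.7595 m/d → t_A = 221/0.7595 = 291.0 d
Zone B: v = q/n = 0.2506/0.09 = 2.785 m/d → t_B = 272/2.785 = 97.67 d
Total t = 291.0 + 97.67 = 388.7 d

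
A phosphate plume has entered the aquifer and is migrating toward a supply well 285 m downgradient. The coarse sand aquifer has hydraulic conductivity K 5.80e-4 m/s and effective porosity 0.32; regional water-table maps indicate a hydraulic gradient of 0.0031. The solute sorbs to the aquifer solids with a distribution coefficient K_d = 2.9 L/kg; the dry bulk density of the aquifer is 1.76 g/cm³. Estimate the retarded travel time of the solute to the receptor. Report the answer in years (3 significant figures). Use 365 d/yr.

K = 5.80e-4 m/s × 86400 s/d = 50.11 m/d
Specific discharge q = 50.11 × 0.0031 = 0.1553 m/d
v_s = q/n_e = 0.1553/0.32 = 0.4855 m/d
Retardation R = 1 + ρ_b·K_d/n = 1 + 1.76×2.9/0.32 = 16.95
Contaminant velocity v_c = v/R = 0.4855/16.95 = 0.02864 m/d
t = L/v_c = 285/0.02864 = 9951 d
   = 9951/365 = 27.3 yr

27.3 years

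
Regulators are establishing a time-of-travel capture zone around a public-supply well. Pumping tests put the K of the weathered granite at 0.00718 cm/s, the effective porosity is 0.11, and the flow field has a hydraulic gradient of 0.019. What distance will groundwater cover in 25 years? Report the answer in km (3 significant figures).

K = 0.00718 cm/s × 864 = 6.204 m/d
Specific discharge q = 6.204 × 0.019 = 0.1179 m/d
v = Ki/n = 6.204·0.019/0.11 = 1.072 m/d
T = 25 yr × 365 = 9125 d
L = v × T = 1.072 × 9125 = 9778 m
   = 9.78 km

9.78 km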